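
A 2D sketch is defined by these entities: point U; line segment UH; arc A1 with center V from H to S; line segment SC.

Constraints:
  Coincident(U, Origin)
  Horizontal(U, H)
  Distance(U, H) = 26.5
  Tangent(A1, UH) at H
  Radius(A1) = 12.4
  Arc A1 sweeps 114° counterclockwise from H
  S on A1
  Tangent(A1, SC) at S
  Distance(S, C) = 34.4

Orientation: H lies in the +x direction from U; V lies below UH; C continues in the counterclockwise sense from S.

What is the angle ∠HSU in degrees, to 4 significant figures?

74.02°

U is at the origin; U and H share the same y with |UH| = 26.5 and H on the +x side, so H = (26.50, 0.000). The tangent condition forces VH to be normal to UH, so V = H + (0, -12.4) = (26.50, -12.40). On A1, H sits at bearing 90° from V; a 114° counterclockwise sweep puts S at bearing 204°, so S = V + 12.4·(cos 204°, sin 204°) = (15.17, -17.44). Then cos ∠HSU = SH·SU / (|SH||SU|), giving 74.02°.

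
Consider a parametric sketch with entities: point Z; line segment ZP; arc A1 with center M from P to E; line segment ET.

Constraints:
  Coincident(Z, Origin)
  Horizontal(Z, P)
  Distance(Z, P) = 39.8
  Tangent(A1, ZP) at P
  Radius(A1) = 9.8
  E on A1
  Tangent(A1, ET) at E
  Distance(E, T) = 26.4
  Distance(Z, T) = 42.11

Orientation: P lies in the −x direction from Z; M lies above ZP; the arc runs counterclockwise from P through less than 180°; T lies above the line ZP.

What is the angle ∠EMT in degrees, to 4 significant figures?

69.63°

Z is at the origin; Z and P share the same y with |ZP| = 39.8 and P on the −x side, so P = (-39.80, 0.000). Since A1 is tangent to ZP there, MP ⟂ ZP, so M = P + (0, 9.8) = (-39.80, 9.800). Since ME ⟂ ET (tangency), |MT| = √(9.8² + 26.4²) = 28.16 regardless of where E sits on A1. So T lies on both circle(Z, 42.11) and circle(M, 28.16); the above-ZP intersection is T = (-25.09, 33.82). E is the foot of the tangent from T: E = (-30.18, 7.911).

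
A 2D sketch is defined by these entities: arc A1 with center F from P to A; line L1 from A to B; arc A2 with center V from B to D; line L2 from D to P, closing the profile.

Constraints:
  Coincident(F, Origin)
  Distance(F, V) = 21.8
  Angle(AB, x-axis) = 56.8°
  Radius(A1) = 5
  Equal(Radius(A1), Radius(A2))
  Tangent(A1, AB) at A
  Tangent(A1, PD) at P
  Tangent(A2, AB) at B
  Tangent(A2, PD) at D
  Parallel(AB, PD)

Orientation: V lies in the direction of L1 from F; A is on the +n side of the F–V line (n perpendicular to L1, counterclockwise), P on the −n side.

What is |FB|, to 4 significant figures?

22.37

The slot axis is L1's direction at 56.8°, so u = (cos 56.8°, sin 56.8°) = (0.5476, 0.8368) and n = (−sin 56.8°, cos 56.8°) = (-0.8368, 0.5476). F is at the origin and V lies 21.8 along u from F, so V = 21.8·u = (11.94, 18.24). Tangency of A1 to both parallel lines with radius 5.0 puts A and P at F ± 5.0·n: A = (-4.184, 2.738), P = (4.184, -2.738). Equal radii place B and D the same way about V: B = V + 5.0·n = (7.753, 20.98), D = V − 5.0·n = (16.12, 15.50). Then |FB| = |B − F| = 22.37.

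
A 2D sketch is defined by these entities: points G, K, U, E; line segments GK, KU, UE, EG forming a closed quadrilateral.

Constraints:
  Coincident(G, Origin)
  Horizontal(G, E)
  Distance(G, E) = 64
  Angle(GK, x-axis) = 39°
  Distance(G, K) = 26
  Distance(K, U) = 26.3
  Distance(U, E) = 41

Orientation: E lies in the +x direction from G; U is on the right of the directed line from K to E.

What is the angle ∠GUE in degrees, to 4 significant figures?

144.6°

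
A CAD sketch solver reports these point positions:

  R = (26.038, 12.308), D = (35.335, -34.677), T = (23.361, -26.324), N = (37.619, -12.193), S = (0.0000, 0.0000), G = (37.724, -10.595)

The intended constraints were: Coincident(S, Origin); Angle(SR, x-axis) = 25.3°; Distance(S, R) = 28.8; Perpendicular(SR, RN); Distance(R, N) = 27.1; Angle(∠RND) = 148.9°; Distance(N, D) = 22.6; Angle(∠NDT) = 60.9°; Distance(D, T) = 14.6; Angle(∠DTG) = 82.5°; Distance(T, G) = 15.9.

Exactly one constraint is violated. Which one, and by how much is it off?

Distance(T, G) = 15.9 — off by 5.40.

S = (0.00, 0.00) ✓; SR at 25.30° ✓; |SR| = 28.80 ✓; ∠(SR, RN) = 90.00° ✓; |RN| = 27.10 ✓; ∠RND = 148.9° ✓; |ND| = 22.60 ✓; ∠NDT = 60.90° ✓; |DT| = 14.60 ✓; ∠DTG = 82.50° ✓; |TG| = 21.30 ✗.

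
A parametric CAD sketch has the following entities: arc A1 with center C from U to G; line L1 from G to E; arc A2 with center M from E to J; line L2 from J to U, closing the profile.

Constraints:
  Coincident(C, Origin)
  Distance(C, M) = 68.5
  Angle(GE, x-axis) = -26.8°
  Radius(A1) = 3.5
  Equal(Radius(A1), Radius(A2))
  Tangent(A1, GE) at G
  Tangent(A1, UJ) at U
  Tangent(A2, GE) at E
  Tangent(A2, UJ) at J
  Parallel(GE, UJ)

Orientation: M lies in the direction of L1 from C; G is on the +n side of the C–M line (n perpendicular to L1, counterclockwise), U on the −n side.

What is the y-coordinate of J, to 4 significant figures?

-34.01

Tangency of A1 to both parallel lines with radius 3.5 puts G and U at C ± 3.5·n: G = (1.578, 3.124), U = (-1.578, -3.124). Equal radii place E and J the same way about M: E = M + 3.5·n = (62.72, -27.76), J = M − 3.5·n = (59.56, -34.01). So J.y = -34.01.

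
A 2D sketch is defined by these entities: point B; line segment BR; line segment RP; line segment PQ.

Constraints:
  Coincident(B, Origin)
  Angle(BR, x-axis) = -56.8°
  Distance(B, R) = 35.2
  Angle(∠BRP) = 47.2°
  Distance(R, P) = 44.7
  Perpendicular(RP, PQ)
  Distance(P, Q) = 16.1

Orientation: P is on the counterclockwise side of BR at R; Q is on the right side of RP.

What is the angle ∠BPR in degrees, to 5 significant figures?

51.176°

B is at the origin; BR runs at -56.8° with length 35.2, so R = 35.2·(cos -56.8°, sin -56.8°) = (19.274, -29.454). ∠BRP = 47.2°, so RP runs at -56.8° + (180° − 47.2°) = 76.000° from the x-axis; with |RP| = 44.7, P = R + 44.7·(cos 76.000°, sin 76.000°) = (30.088, 13.918). Then cos ∠BPR = PB·PR / (|PB||PR|), giving 51.176°.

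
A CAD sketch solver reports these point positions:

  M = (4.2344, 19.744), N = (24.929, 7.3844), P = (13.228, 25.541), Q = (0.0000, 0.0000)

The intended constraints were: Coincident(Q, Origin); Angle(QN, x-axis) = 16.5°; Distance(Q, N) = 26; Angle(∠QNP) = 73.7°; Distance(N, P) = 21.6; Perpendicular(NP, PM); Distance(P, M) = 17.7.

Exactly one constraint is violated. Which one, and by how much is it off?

Distance(P, M) = 17.7 — off by 7.00.

Q = (0.00, 0.00) ✓; QN at 16.50° ✓; |QN| = 26.00 ✓; ∠QNP = 73.70° ✓; |NP| = 21.60 ✓; ∠(NP, PM) = 90.00° ✓; |PM| = 10.70 ✗.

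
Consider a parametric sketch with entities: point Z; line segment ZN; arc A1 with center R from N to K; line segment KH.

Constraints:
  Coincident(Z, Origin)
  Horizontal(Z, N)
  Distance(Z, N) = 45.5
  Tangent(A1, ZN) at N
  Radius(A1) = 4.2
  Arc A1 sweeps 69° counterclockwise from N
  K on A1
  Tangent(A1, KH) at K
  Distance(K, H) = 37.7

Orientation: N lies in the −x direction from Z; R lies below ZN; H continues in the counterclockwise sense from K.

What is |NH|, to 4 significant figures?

41.71

Z is at the origin; ZN is horizontal with |ZN| = 45.5 and N on the −x side, so N = (-45.50, 0.000). Tangency of A1 to ZN means the radius RN is perpendicular to ZN, so R = N + (0, -4.2) = (-45.50, -4.200). On A1, N sits at bearing 90° from R; a 69° counterclockwise sweep puts K at bearing 159°, so K = R + 4.2·(cos 159°, sin 159°) = (-49.42, -2.695). The tangent condition forces RK to be normal to KH, so KH runs along (−sin 159°, cos 159°); with |KH| = 37.7, H = (-62.93, -37.89). Then |NH| = |H − N| = 41.71.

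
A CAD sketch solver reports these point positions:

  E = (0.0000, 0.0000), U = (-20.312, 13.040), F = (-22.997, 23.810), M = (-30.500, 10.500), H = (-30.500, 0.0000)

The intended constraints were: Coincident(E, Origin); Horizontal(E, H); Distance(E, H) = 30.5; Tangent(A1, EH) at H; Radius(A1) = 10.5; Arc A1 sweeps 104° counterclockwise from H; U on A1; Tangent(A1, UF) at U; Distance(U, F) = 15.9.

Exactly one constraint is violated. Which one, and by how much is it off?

Distance(U, F) = 15.9 — off by 4.80.

E = (0.00, 0.00) ✓; E.y = 0.00, H.y = 0.00 ✓; |EH| = 30.50 ✓; ∠(MH, HE) = 90.00° ✓; |MH| = 10.50 ✓; bearing(M→U) − bearing(M→H) = 104.0° ✓; |MU| = 10.50 ✓; ∠(MU, UF) = 90.00° ✓; |UF| = 11.10 ✗.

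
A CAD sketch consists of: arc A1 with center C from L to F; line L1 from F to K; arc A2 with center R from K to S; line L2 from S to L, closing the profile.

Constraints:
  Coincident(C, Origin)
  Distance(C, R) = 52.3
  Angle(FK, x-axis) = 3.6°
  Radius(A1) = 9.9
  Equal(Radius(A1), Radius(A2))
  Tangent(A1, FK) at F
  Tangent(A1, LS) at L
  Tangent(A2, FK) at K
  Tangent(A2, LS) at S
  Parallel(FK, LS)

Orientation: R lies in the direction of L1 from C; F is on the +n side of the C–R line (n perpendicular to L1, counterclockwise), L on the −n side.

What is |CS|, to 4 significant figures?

53.23

The slot axis is L1's direction at 3.6°, so u = (cos 3.6°, sin 3.6°) = (0.9980, 0.06279) and n = (−sin 3.6°, cos 3.6°) = (-0.06279, 0.9980). C is at the origin and R lies 52.3 along u from C, so R = 52.3·u = (52.20, 3.284). Tangency of A1 to both parallel lines with radius 9.9 puts F and L at C ± 9.9·n: F = (-0.6216, 9.880), L = (0.6216, -9.880). Equal radii place K and S the same way about R: K = R + 9.9·n = (51.58, 13.16), S = R − 9.9·n = (52.82, -6.597). Then |CS| = |S − C| = 53.23.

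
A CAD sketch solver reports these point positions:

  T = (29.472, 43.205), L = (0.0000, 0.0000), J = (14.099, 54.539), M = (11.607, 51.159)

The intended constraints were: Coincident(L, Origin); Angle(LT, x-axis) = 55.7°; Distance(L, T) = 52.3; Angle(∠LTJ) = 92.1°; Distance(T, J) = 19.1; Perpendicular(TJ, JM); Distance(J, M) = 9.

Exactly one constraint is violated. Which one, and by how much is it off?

Distance(J, M) = 9 — off by 4.80.

L = (0.00, 0.00) ✓; LT at 55.70° ✓; |LT| = 52.30 ✓; ∠LTJ = 92.10° ✓; |TJ| = 19.10 ✓; ∠(TJ, JM) = 90.00° ✓; |JM| = 4.199 ✗.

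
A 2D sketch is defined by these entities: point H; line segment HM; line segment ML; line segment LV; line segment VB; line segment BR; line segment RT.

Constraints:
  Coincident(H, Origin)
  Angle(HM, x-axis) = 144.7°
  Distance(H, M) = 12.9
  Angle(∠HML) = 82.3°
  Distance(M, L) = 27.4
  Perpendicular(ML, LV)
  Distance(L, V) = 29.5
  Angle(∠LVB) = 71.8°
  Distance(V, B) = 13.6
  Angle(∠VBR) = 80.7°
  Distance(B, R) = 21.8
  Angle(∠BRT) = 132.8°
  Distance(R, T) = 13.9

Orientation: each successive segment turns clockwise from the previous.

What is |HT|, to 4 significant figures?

37.73

H is at the origin; HM runs at 144.7° with length 12.9, so M = (-10.53, 7.454). ∠HML = 82.3° gives ML at 47.00° from the x-axis; with |ML| = 27.4, L = (8.159, 27.49). ML is perpendicular to LV, so LV runs at -43.00°; with |LV| = 29.5, V = (29.73, 7.375). ∠LVB = 71.8° gives VB at -151.2° from the x-axis; with |VB| = 13.6, B = (17.82, 0.8227). ∠VBR = 80.7° gives BR at 109.5° from the x-axis; with |BR| = 21.8, R = (10.54, 21.37). ∠BRT = 132.8° gives RT at 62.30° from the x-axis; with |RT| = 13.9, T = (17.00, 33.68). Then |HT| = |T − H| = 37.73.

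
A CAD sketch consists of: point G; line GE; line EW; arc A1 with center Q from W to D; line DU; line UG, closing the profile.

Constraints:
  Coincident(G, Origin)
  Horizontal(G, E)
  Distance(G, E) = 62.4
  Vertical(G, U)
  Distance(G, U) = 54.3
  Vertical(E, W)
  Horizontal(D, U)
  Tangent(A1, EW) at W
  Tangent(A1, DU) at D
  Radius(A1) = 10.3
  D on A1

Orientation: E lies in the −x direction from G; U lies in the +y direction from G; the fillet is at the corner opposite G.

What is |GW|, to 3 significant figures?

76.4

G is at the origin; GE is horizontal with |GE| = 62.4 and E on the −x side, so E = (-62.4, 0.00). G and U share the same x with |GU| = 54.3 and U on the +y side, so U = (0.00, 54.3). The virtual corner opposite G is at (-62.4, 54.3). A1 meets EW tangentially, so QW is at right angles to EW and tangency of A1 to DU means the radius QD is perpendicular to DU, with radius 10.3, so the center Q sits 10.3 in from both sides at Q = (-52.1, 44.0). That places the tangent points at W = (-62.4, 44.0) on EW and D = (-52.1, 54.3) on DU. Then |GW| = |W − G| = 76.4.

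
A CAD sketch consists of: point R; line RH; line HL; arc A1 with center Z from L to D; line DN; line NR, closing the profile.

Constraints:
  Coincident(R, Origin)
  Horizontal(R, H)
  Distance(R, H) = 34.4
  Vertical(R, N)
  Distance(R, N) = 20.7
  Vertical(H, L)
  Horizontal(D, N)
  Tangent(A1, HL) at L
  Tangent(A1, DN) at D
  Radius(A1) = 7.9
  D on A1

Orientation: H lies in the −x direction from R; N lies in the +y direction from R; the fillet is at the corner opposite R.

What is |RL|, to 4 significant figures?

36.70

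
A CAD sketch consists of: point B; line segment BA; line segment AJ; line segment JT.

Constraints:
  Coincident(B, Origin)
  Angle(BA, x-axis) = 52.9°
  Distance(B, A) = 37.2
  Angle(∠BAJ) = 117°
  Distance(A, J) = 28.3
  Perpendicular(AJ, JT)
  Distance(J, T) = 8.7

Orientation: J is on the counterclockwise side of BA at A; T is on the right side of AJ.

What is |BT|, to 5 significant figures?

61.588

B is at the origin; BA runs at 52.9° with length 37.2, so A = 37.2·(cos 52.9°, sin 52.9°) = (22.439, 29.670). ∠BAJ = 117.0°, so AJ runs at 52.9° + (180° − 117.0°) = 115.90° from the x-axis; with |AJ| = 28.3, J = A + 28.3·(cos 115.90°, sin 115.90°) = (10.078, 55.128). The perpendicularity gives JT at right angles to AJ; with |JT| = 8.7 on the right of AJ, T = J + 8.7·(0.89956, 0.43680) = (17.904, 58.928). Then |BT| = |T − B| = 61.588.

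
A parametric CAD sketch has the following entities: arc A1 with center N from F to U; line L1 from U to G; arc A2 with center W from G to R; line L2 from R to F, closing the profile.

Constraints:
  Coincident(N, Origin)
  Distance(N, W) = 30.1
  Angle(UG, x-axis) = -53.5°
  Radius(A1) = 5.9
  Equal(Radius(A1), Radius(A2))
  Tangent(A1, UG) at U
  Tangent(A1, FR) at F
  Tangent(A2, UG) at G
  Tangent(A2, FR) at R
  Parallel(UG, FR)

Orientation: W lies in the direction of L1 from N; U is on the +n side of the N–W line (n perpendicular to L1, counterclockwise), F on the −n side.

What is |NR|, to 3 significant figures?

30.7

The slot axis is L1's direction at -53.5°, so u = (cos -53.5°, sin -53.5°) = (0.595, -0.804) and n = (−sin -53.5°, cos -53.5°) = (0.804, 0.595). N is at the origin and W lies 30.1 along u from N, so W = 30.1·u = (17.9, -24.2). Tangency of A1 to both parallel lines with radius 5.9 puts U and F at N ± 5.9·n: U = (4.74, 3.51), F = (-4.74, -3.51). Equal radii place G and R the same way about W: G = W + 5.9·n = (22.6, -20.7), R = W − 5.9·n = (13.2, -27.7). Then |NR| = |R − N| = 30.7.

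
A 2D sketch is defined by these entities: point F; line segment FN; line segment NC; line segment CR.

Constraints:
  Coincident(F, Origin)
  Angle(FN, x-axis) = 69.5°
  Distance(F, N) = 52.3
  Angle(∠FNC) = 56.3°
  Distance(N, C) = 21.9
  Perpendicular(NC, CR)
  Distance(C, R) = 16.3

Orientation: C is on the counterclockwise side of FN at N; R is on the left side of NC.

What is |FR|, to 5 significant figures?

28.127

F is at the origin; FN runs at 69.5° with length 52.3, so N = 52.3·(cos 69.5°, sin 69.5°) = (18.316, 48.988). ∠FNC = 56.3°, so NC runs at 69.5° + (180° − 56.3°) = 193.20° from the x-axis; with |NC| = 21.9, C = N + 21.9·(cos 193.20°, sin 193.20°) = (-3.0055, 43.987). NC is perpendicular to CR; with |CR| = 16.3 on the left of NC, R = C + 16.3·(0.22835, -0.97358) = (0.71659, 28.118). Then |FR| = |R − F| = 28.127.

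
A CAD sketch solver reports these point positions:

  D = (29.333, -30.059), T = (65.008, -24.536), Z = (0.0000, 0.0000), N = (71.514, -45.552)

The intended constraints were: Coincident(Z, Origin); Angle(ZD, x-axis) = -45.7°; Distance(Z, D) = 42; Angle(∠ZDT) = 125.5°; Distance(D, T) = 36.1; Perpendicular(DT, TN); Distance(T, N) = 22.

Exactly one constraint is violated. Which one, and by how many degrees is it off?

Perpendicular(DT, TN) — off by 8.40°.

Z = (0.00, 0.00) ✓; ZD at -45.70° ✓; |ZD| = 42.00 ✓; ∠ZDT = 125.5° ✓; |DT| = 36.10 ✓; ∠(DT, TN) = 81.60° ✗; |TN| = 22.00 ✓.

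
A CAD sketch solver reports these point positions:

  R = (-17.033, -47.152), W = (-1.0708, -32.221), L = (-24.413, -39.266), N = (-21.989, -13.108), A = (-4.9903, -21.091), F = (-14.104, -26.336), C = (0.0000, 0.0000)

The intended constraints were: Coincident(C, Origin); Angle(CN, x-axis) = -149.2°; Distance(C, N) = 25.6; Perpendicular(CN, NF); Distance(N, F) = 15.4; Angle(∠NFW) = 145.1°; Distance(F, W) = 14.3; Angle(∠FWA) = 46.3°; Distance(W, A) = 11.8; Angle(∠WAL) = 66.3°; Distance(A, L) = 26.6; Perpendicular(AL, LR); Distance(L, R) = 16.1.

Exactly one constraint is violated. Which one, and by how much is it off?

Distance(L, R) = 16.1 — off by 5.30.

C = (0.00, 0.00) ✓; CN at -149.2° ✓; |CN| = 25.60 ✓; ∠(CN, NF) = 90.00° ✓; |NF| = 15.40 ✓; ∠NFW = 145.1° ✓; |FW| = 14.30 ✓; ∠FWA = 46.30° ✓; |WA| = 11.80 ✓; ∠WAL = 66.30° ✓; |AL| = 26.60 ✓; ∠(AL, LR) = 90.00° ✓; |LR| = 10.80 ✗.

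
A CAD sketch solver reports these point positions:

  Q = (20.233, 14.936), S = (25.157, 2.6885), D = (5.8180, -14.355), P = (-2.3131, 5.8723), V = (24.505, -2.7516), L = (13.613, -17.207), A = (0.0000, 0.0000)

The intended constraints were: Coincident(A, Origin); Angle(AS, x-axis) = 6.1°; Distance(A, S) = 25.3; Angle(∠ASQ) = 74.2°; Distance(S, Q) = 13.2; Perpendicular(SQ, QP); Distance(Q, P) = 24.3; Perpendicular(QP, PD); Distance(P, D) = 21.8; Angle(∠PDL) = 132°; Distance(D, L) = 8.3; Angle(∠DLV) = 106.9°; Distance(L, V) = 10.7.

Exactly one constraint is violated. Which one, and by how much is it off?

Distance(L, V) = 10.7 — off by 7.40.

A = (0.00, 0.00) ✓; AS at 6.100° ✓; |AS| = 25.30 ✓; ∠ASQ = 74.20° ✓; |SQ| = 13.20 ✓; ∠(SQ, QP) = 90.00° ✓; |QP| = 24.30 ✓; ∠(QP, PD) = 90.00° ✓; |PD| = 21.80 ✓; ∠PDL = 132.0° ✓; |DL| = 8.300 ✓; ∠DLV = 106.9° ✓; |LV| = 18.10 ✗.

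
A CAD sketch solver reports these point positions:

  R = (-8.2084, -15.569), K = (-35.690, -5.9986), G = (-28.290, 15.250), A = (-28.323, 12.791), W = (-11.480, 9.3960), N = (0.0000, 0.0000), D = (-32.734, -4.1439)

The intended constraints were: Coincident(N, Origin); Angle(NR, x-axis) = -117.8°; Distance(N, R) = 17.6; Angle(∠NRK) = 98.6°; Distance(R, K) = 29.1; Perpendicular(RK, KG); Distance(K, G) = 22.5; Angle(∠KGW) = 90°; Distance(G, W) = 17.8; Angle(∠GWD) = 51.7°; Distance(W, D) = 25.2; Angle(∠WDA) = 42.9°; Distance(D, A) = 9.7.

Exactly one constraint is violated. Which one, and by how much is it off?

Distance(D, A) = 9.7 — off by 7.80.

N = (0.00, 0.00) ✓; NR at -117.8° ✓; |NR| = 17.60 ✓; ∠NRK = 98.60° ✓; |RK| = 29.10 ✓; ∠(RK, KG) = 90.00° ✓; |KG| = 22.50 ✓; ∠KGW = 90.00° ✓; |GW| = 17.80 ✓; ∠GWD = 51.70° ✓; |WD| = 25.20 ✓; ∠WDA = 42.90° ✓; |DA| = 17.50 ✗.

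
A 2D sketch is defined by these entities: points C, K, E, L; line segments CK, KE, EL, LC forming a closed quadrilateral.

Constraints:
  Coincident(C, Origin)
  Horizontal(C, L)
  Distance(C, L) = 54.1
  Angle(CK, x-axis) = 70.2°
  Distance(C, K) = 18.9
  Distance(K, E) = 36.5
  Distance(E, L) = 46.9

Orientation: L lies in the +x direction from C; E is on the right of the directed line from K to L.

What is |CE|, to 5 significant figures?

21.449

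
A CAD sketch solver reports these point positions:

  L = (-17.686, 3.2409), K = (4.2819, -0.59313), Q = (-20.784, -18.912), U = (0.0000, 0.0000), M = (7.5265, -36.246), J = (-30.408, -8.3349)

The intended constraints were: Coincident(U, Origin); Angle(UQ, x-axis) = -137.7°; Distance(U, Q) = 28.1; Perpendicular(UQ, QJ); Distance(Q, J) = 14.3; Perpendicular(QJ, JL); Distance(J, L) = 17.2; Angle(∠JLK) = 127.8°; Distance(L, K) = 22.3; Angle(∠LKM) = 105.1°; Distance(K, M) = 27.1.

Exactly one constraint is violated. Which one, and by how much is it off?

Distance(K, M) = 27.1 — off by 8.70.

U = (0.00, 0.00) ✓; UQ at -137.7° ✓; |UQ| = 28.10 ✓; ∠(UQ, QJ) = 90.00° ✓; |QJ| = 14.30 ✓; ∠(QJ, JL) = 90.00° ✓; |JL| = 17.20 ✓; ∠JLK = 127.8° ✓; |LK| = 22.30 ✓; ∠LKM = 105.1° ✓; |KM| = 35.80 ✗.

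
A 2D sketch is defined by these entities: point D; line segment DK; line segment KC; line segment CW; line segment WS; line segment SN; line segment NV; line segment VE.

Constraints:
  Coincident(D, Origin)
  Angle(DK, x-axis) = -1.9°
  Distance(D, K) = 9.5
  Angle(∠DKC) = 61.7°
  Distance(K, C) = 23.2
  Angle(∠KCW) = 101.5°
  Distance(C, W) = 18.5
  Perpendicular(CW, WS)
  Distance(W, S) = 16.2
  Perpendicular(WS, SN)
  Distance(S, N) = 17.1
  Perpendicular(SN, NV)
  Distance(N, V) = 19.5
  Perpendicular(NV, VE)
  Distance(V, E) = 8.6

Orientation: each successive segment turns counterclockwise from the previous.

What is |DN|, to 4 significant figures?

4.876

D is at the origin; DK runs at -1.9° with length 9.5, so K = (9.495, -0.3150). ∠DKC = 61.7° gives KC at 116.4° from the x-axis; with |KC| = 23.2, C = (-0.8208, 20.47). ∠KCW = 101.5° gives CW at -165.1° from the x-axis; with |CW| = 18.5, W = (-18.70, 15.71). The perpendicularity gives WS at right angles to CW, so WS runs at -75.10°; with |WS| = 16.2, S = (-14.53, 0.05329). WS is perpendicular to SN, so SN runs at 14.90°; with |SN| = 17.1, N = (1.992, 4.450). Then |DN| = |N − D| = 4.876.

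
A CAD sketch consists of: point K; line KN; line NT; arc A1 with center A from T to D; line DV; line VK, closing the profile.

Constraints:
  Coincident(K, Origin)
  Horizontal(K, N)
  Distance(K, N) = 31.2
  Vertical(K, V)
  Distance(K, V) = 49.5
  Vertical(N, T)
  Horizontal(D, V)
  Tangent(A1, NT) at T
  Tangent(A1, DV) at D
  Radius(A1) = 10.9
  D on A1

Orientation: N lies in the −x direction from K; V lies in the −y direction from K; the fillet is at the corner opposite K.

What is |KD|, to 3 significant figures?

53.5

The virtual corner opposite K is at (-31.2, -49.5). Tangency of A1 to NT means the radius AT is perpendicular to NT and since A1 is tangent to DV there, AD ⟂ DV, with radius 10.9, so the center A sits 10.9 in from both sides at A = (-20.3, -38.6). That places the tangent points at T = (-31.2, -38.6) on NT and D = (-20.3, -49.5) on DV. Then |KD| = |D − K| = 53.5.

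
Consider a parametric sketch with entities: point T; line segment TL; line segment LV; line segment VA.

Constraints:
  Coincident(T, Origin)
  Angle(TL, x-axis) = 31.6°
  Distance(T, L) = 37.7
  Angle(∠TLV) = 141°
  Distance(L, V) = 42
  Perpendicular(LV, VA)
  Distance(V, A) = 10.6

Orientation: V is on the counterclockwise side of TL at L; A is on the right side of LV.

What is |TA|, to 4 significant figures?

79.13

∠TLV = 141.0°, so LV runs at 31.6° + (180° − 141.0°) = 70.60° from the x-axis; with |LV| = 42.0, V = L + 42.0·(cos 70.60°, sin 70.60°) = (46.06, 59.37). LV is perpendicular to VA; with |VA| = 10.6 on the right of LV, A = V + 10.6·(0.9432, -0.3322) = (56.06, 55.85). Then |TA| = |A − T| = 79.13.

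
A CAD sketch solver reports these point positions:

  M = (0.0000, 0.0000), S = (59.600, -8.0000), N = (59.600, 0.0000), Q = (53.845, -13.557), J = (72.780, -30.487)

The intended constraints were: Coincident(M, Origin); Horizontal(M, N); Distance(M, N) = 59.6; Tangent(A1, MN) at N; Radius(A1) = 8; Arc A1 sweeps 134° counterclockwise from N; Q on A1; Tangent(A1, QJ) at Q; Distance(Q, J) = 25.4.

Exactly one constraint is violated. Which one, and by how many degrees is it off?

Tangent(A1, QJ) at Q — off by 4.20°.

M = (0.00, 0.00) ✓; M.y = 0.00, N.y = 0.00 ✓; |MN| = 59.60 ✓; ∠(SN, NM) = 90.00° ✓; |SN| = 8.000 ✓; bearing(S→Q) − bearing(S→N) = 134.0° ✓; |SQ| = 8.000 ✓; ∠(SQ, QJ) = 85.80° ✗; |QJ| = 25.40 ✓.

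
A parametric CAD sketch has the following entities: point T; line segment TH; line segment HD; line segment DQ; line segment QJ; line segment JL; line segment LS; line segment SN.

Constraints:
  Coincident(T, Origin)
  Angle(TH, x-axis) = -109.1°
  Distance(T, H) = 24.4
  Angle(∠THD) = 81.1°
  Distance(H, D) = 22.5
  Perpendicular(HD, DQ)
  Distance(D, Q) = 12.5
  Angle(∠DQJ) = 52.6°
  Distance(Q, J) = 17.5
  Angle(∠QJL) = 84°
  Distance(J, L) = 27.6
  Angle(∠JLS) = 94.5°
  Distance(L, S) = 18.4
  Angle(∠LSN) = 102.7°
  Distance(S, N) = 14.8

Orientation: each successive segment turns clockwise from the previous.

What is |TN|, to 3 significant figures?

36.1

T is at the origin; TH runs at -109.1° with length 24.4, so H = (-7.98, -23.1). ∠THD = 81.1° gives HD at 152° from the x-axis; with |HD| = 22.5, D = (-27.9, -12.5). HD is perpendicular to DQ, so DQ runs at 62.0°; with |DQ| = 12.5, Q = (-22.0, -1.46). ∠DQJ = 52.6° gives QJ at -65.4° from the x-axis; with |QJ| = 17.5, J = (-14.7, -17.4). ∠QJL = 84.0° gives JL at -161° from the x-axis; with |JL| = 27.6, L = (-40.9, -26.2). ∠JLS = 94.5° gives LS at 113° from the x-axis; with |LS| = 18.4, S = (-48.1, -9.25). ∠LSN = 102.7° gives SN at 35.8° from the x-axis; with |SN| = 14.8, N = (-36.1, -0.590). Then |TN| = |N − T| = 36.1.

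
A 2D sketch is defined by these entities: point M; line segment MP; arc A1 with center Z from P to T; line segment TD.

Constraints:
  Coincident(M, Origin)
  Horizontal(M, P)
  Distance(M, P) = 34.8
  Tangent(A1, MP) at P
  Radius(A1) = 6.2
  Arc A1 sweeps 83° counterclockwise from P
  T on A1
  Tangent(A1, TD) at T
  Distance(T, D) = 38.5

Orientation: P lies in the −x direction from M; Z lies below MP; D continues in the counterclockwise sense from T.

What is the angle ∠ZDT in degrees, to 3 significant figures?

9.15°

M is at the origin; MP is horizontal with |MP| = 34.8 and P on the −x side, so P = (-34.8, 0.00). Since A1 is tangent to MP there, ZP ⟂ MP, so Z = P + (0, -6.2) = (-34.8, -6.20). On A1, P sits at bearing 90° from Z; an 83° counterclockwise sweep puts T at bearing 173°, so T = Z + 6.2·(cos 173°, sin 173°) = (-41.0, -5.44). The tangent condition forces ZT to be normal to TD, so TD runs along (−sin 173°, cos 173°); with |TD| = 38.5, D = (-45.6, -43.7). Then cos ∠ZDT = DZ·DT / (|DZ||DT|), giving 9.15°.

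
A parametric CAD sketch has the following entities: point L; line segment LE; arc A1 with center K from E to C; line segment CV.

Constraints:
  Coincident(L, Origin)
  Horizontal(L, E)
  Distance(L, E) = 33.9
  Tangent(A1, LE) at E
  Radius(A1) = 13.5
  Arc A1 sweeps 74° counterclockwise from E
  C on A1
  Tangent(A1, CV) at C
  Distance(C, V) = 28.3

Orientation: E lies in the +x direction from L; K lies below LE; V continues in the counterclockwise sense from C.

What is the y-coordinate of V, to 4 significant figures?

-36.98

L is at the origin; LE is horizontal with |LE| = 33.9 and E on the +x side, so E = (33.90, 0.000). Tangency of A1 to LE means the radius KE is perpendicular to LE, so K = E + (0, -13.5) = (33.90, -13.50). On A1, E sits at bearing 90° from K; a 74° counterclockwise sweep puts C at bearing 164°, so C = K + 13.5·(cos 164°, sin 164°) = (20.92, -9.779). Tangency of A1 to CV means the radius KC is perpendicular to CV, so CV runs along (−sin 164°, cos 164°); with |CV| = 28.3, V = (13.12, -36.98). So V.y = -36.98.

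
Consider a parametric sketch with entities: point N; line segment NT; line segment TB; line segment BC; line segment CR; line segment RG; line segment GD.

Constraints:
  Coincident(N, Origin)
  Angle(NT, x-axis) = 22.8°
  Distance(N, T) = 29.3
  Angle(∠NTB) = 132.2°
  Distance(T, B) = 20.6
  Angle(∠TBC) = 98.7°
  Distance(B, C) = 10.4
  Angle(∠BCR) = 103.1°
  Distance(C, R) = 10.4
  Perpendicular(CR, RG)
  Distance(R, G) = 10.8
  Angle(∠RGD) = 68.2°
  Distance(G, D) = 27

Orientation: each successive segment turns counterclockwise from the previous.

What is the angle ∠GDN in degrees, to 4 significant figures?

17.68°

The perpendicularity gives RG at right angles to CR, so RG runs at -41.20°; with |RG| = 10.8, G = (25.95, 20.74). ∠RGD = 68.2° gives GD at 70.60° from the x-axis; with |GD| = 27.0, D = (34.92, 46.21). Then cos ∠GDN = DG·DN / (|DG||DN|), giving 17.68°.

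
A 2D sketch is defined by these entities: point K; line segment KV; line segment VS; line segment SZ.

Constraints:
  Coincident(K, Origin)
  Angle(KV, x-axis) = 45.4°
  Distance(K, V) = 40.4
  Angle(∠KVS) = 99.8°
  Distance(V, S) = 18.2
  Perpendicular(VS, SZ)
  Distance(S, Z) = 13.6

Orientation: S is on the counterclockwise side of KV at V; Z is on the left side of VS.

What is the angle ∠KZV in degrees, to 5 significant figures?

83.036°

K is at the origin; KV runs at 45.4° with length 40.4, so V = 40.4·(cos 45.4°, sin 45.4°) = (28.367, 28.766). ∠KVS = 99.8°, so VS runs at 45.4° + (180° − 99.8°) = 125.60° from the x-axis; with |VS| = 18.2, S = V + 18.2·(cos 125.60°, sin 125.60°) = (17.772, 43.564). VS ⟂ SZ; with |SZ| = 13.6 on the left of VS, Z = S + 13.6·(-0.81310, -0.58212) = (6.7142, 35.647). Then cos ∠KZV = ZK·ZV / (|ZK||ZV|), giving 83.036°.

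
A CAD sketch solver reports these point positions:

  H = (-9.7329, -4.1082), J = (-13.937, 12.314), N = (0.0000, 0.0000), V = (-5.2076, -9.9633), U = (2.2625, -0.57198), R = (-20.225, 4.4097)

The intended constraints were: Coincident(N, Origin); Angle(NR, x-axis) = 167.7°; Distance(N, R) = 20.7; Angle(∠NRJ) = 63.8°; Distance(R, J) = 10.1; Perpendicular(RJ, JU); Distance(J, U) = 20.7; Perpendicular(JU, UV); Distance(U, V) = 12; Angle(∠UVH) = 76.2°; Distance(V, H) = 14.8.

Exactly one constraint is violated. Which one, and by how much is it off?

Distance(V, H) = 14.8 — off by 7.40.

N = (0.00, 0.00) ✓; NR at 167.7° ✓; |NR| = 20.70 ✓; ∠NRJ = 63.80° ✓; |RJ| = 10.10 ✓; ∠(RJ, JU) = 90.00° ✓; |JU| = 20.70 ✓; ∠(JU, UV) = 90.00° ✓; |UV| = 12.00 ✓; ∠UVH = 76.20° ✓; |VH| = 7.400 ✗.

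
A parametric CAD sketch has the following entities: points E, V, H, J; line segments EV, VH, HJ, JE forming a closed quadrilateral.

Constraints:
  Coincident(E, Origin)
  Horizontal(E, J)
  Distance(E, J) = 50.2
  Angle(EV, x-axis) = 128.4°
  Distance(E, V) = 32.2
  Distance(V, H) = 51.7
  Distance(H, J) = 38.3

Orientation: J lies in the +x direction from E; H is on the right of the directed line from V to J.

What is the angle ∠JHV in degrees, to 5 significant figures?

111.09°

Checks: E.y = 0.00, J.y = 0.00 ✓; |VH| = 51.70 ✓; |HJ| = 38.30 ✓.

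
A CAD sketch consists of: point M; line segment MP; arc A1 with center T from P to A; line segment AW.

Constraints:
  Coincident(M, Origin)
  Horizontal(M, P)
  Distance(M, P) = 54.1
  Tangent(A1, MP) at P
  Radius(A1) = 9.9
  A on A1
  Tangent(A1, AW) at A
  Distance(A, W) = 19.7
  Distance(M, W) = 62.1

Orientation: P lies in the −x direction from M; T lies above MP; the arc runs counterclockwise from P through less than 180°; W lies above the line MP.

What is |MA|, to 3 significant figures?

47.2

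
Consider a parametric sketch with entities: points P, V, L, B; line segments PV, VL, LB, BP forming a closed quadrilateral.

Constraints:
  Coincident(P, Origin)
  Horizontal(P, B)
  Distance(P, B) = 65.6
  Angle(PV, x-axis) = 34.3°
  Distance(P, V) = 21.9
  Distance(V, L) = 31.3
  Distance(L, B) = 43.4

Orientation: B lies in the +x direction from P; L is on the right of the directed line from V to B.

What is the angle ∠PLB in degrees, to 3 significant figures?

121°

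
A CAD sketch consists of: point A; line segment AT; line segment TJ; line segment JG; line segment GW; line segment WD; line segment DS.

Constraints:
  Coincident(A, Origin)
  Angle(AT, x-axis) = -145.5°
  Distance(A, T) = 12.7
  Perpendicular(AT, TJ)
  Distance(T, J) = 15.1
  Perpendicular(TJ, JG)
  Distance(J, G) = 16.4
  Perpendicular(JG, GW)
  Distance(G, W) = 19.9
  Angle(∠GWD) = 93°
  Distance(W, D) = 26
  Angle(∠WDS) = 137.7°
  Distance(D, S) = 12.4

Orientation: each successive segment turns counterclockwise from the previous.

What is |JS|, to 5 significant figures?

23.385

A is at the origin; AT runs at -145.5° with length 12.7, so T = (-10.466, -7.1934). AT is perpendicular to TJ, so TJ runs at -55.500°; with |TJ| = 15.1, J = (-1.9137, -19.638). TJ ⟂ JG, so JG runs at 34.500°; with |JG| = 16.4, G = (11.602, -10.349). JG ⟂ GW, so GW runs at 124.50°; with |GW| = 19.9, W = (0.33052, 6.0515). ∠GWD = 93.0° gives WD at -148.50° from the x-axis; with |WD| = 26.0, D = (-21.838, -7.5335). ∠WDS = 137.7° gives DS at -106.20° from the x-axis; with |DS| = 12.4, S = (-25.298, -19.441). Then |JS| = |S − J| = 23.385.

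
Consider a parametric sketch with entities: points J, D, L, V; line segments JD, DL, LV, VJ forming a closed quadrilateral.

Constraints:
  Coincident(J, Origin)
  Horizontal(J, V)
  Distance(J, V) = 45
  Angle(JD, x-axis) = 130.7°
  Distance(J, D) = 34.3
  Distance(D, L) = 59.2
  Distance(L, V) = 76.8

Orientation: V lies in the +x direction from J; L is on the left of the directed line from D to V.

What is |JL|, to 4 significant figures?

72.88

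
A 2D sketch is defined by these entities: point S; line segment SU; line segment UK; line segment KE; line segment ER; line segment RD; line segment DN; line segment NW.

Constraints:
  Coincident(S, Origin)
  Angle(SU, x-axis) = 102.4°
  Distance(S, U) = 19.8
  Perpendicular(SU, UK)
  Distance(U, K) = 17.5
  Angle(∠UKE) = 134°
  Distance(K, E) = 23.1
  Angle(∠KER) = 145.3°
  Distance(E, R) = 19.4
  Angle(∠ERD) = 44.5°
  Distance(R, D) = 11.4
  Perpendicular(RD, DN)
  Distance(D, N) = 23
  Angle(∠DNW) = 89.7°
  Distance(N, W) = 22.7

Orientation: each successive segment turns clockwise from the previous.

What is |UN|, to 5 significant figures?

42.380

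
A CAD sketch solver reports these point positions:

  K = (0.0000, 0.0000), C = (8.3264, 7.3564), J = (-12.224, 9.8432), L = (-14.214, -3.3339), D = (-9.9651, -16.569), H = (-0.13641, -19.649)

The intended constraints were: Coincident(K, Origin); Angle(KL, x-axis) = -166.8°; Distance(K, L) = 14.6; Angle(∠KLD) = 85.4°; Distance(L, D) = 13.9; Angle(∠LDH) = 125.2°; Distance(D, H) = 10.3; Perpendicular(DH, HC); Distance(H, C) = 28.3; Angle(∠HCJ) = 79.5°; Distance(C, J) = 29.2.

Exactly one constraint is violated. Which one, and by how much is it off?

Distance(C, J) = 29.2 — off by 8.50.

K = (0.00, 0.00) ✓; KL at -166.8° ✓; |KL| = 14.60 ✓; ∠KLD = 85.40° ✓; |LD| = 13.90 ✓; ∠LDH = 125.2° ✓; |DH| = 10.30 ✓; ∠(DH, HC) = 90.00° ✓; |HC| = 28.30 ✓; ∠HCJ = 79.50° ✓; |CJ| = 20.70 ✗.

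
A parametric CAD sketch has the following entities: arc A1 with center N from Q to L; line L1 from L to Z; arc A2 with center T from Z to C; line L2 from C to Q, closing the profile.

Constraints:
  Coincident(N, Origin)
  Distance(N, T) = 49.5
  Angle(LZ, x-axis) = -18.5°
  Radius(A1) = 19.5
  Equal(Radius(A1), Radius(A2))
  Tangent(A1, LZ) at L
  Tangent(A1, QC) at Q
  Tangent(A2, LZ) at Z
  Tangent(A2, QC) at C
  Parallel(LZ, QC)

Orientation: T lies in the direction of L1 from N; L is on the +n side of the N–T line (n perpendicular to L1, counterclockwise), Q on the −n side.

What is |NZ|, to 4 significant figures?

53.20

The slot axis is L1's direction at -18.5°, so u = (cos -18.5°, sin -18.5°) = (0.9483, -0.3173) and n = (−sin -18.5°, cos -18.5°) = (0.3173, 0.9483). N is at the origin and T lies 49.5 along u from N, so T = 49.5·u = (46.94, -15.71). Tangency of A1 to both parallel lines with radius 19.5 puts L and Q at N ± 19.5·n: L = (6.187, 18.49), Q = (-6.187, -18.49). Equal radii place Z and C the same way about T: Z = T + 19.5·n = (53.13, 2.786), C = T − 19.5·n = (40.75, -34.20). Then |NZ| = |Z − N| = 53.20.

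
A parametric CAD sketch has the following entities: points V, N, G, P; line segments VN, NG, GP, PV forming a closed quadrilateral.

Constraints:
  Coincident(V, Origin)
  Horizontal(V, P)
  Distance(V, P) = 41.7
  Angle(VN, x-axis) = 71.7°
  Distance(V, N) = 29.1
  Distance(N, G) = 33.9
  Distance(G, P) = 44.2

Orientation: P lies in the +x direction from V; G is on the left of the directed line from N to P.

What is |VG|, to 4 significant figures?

58.72

Checks: |NG| = 33.90 ✓; |GP| = 44.20 ✓.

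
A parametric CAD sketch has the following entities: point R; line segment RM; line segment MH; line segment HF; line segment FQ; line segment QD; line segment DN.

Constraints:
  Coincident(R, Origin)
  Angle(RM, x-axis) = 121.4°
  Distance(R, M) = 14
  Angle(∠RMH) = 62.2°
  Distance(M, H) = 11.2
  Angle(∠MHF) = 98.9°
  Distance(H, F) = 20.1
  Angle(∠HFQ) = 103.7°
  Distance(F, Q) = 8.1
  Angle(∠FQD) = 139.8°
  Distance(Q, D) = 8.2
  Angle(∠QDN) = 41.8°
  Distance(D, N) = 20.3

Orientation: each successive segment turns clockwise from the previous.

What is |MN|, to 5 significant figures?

21.342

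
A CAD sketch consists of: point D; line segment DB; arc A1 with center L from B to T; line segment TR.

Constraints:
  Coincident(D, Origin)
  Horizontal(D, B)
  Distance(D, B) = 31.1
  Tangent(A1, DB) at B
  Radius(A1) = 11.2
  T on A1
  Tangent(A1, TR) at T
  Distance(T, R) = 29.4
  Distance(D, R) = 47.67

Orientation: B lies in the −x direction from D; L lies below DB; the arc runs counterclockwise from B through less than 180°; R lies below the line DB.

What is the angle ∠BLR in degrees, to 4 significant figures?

165.4°

Checks: ∠(LB, BD) = 90.00° ✓; |LB| = 11.20 ✓; |LT| = 11.20 ✓; ∠(LT, TR) = 90.00° ✓; |TR| = 29.40 ✓; |DR| = 47.67 ✓.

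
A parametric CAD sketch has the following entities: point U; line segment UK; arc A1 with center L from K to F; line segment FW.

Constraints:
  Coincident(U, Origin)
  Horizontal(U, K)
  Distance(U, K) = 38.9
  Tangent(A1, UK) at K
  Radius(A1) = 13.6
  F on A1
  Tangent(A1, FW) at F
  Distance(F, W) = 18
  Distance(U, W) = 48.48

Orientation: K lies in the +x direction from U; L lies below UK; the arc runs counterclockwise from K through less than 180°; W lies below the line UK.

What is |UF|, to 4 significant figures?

32.30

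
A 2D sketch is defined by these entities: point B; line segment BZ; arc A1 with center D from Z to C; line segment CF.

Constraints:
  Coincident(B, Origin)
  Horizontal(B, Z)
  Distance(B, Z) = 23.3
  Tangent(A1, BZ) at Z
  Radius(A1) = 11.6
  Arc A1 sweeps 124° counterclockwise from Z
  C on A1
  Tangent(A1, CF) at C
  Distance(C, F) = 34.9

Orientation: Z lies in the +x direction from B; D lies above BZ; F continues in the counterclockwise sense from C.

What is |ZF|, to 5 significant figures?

48.051

On A1, Z sits at bearing -90° from D; a 124° counterclockwise sweep puts C at bearing 34°, so C = D + 11.6·(cos 34°, sin 34°) = (32.917, 18.087). Since A1 is tangent to CF there, DC ⟂ CF, so CF runs along (−sin 34°, cos 34°); with |CF| = 34.9, F = (13.401, 47.020). Then |ZF| = |F − Z| = 48.051.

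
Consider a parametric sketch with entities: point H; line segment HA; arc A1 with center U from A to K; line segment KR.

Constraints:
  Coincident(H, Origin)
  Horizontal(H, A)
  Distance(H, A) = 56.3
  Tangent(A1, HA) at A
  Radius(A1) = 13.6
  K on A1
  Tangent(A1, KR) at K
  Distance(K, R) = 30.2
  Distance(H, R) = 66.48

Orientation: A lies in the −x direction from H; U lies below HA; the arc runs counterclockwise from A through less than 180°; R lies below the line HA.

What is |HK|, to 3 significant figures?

70.5

Checks: |UA| = 13.60 ✓; |UK| = 13.60 ✓; ∠(UK, KR) = 90.00° ✓; |KR| = 30.20 ✓; |HR| = 66.48 ✓.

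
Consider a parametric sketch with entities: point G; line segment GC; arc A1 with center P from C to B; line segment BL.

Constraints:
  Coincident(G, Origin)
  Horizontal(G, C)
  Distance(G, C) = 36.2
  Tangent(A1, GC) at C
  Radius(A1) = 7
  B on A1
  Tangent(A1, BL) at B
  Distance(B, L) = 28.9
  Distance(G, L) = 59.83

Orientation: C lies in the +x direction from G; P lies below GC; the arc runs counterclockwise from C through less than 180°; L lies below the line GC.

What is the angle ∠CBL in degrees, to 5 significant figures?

114.90°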